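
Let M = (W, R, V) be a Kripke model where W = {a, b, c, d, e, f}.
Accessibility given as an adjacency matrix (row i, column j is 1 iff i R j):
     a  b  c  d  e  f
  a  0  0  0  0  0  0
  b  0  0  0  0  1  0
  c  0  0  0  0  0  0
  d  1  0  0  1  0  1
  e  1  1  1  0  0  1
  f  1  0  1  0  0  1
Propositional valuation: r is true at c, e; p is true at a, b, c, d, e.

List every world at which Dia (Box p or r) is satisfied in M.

Recall that Box ψ holds at a world iff ψ holds at every accessible world, and Dia ψ holds iff ψ holds at some accessible world.
Let φ = Dia (Box p or r). Evaluate φ at each world:
  a (successors ∅): φ is false.
  b (successors {e}): φ is true.
  c (successors ∅): φ is false.
  d (successors {a, d, f}): φ is true.
  e (successors {a, b, c, f}): φ is true.
  f (successors {a, c, f}): φ is true.
For instance, at e:
  At e: Dia (Box p or r) requires Box p or r at some successor in {a, b, c, f}.
    Box p or r holds at a, so Dia (Box p or r) is true at e.
      At a: Box p is true, r is false, so Box p or r is true.
Satisfying worlds: {b, d, e, f}

b, d, e, f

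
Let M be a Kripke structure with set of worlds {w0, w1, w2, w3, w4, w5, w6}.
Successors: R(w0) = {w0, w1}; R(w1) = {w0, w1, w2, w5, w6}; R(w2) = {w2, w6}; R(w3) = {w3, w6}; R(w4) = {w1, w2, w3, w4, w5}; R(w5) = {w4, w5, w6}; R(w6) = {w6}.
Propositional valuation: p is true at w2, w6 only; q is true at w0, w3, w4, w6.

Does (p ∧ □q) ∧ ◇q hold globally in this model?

Let φ = (p ∧ □q) ∧ ◇q. Evaluate φ at each world:
  w0 (successors {w0, w1}): φ is false.
  w1 (successors {w0, w1, w2, w5, w6}): φ is false.
  w2 (successors {w2, w6}): φ is false.
  w3 (successors {w3, w6}): φ is false.
  w4 (successors {w1, w2, w3, w4, w5}): φ is false.
  w5 (successors {w4, w5, w6}): φ is false.
  w6 (successors {w6}): φ is true.
Detail at w0 (counterexample):
  At w0: p ∧ □q is false, ◇q is true, so (p ∧ □q) ∧ ◇q is false.
    At w0: p is false, □q is false, so p ∧ □q is false.
      At w0: □q requires q at every successor {w0, w1}.
        q fails at w1, so □q is false at w0.
    At w0: ◇q requires q at some successor in {w0, w1}.
      q holds at w0, so ◇q is true at w0.

No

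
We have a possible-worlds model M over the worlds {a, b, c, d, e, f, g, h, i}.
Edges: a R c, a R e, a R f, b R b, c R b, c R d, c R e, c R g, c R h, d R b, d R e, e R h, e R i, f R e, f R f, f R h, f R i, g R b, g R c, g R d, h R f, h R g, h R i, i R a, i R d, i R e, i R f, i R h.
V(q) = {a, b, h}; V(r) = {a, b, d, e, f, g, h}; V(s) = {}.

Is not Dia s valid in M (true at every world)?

Recall that Dia ψ holds at a world iff ψ holds at some accessible world.
Let φ = not Dia s. Evaluate φ at each world:
  a (successors {c, e, f}): φ is true.
  b (successors {b}): φ is true.
  c (successors {b, d, e, g, h}): φ is true.
  d (successors {b, e}): φ is true.
  e (successors {h, i}): φ is true.
  f (successors {e, f, h, i}): φ is true.
  g (successors {b, c, d}): φ is true.
  h (successors {f, g, i}): φ is true.
  i (successors {a, d, e, f, h}): φ is true.
For instance, at a:
  At a: Dia s is false, so not Dia s is true.
    At a: Dia s requires s at some successor in {c, e, f}.
      At c: s is false.
      At e: s is false.
      At f: s is false.
    So Dia s is false at a.

Yes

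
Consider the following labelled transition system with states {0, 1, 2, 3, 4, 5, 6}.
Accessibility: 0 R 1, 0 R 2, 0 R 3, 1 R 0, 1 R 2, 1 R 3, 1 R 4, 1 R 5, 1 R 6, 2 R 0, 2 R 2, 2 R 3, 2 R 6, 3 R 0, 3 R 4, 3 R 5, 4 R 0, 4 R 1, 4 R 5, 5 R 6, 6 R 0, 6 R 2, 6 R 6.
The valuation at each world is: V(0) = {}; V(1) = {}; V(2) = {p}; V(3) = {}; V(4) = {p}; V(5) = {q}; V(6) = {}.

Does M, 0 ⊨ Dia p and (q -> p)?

Yes

Recall that Dia ψ holds at a world iff ψ holds at some accessible world.
At 0: Dia p is true, q -> p is true, so Dia p and (q -> p) is true.
  At 0: Dia p requires p at some successor in {1, 2, 3}.
    p holds at 2, so Dia p is true at 0.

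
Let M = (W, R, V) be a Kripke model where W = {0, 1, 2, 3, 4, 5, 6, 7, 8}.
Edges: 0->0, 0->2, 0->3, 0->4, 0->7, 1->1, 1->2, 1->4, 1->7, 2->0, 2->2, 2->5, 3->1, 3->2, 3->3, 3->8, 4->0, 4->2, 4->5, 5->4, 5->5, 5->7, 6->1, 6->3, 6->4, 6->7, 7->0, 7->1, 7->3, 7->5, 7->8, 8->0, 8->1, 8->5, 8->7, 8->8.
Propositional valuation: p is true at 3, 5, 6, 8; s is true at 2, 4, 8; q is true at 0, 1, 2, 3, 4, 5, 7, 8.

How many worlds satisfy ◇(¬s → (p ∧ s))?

9

Recall that ◇ψ holds at a world iff ψ holds at some accessible world.
Let φ = ◇(¬s → (p ∧ s)). Evaluate φ at each world:
  0 (successors {0, 2, 3, 4, 7}): φ is true.
  1 (successors {1, 2, 4, 7}): φ is true.
  2 (successors {0, 2, 5}): φ is true.
  3 (successors {1, 2, 3, 8}): φ is true.
  4 (successors {0, 2, 5}): φ is true.
  5 (successors {4, 5, 7}): φ is true.
  6 (successors {1, 3, 4, 7}): φ is true.
  7 (successors {0, 1, 3, 5, 8}): φ is true.
  8 (successors {0, 1, 5, 7, 8}): φ is true.
For instance, at 6:
  At 6: ◇(¬s → (p ∧ s)) requires ¬s → (p ∧ s) at some successor in {1, 3, 4, 7}.
    ¬s → (p ∧ s) holds at 4, so ◇(¬s → (p ∧ s)) is true at 6.
Satisfying worlds: {0, 1, 2, 3, 4, 5, 6, 7, 8}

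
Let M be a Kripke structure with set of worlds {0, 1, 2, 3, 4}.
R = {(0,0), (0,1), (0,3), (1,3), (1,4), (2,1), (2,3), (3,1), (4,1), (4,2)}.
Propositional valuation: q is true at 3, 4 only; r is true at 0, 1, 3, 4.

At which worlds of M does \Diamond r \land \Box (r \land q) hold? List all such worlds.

Let φ = \Diamond r \land \Box (r \land q). Evaluate φ at each world:
  0 (successors {0, 1, 3}): φ is false.
  1 (successors {3, 4}): φ is true.
  2 (successors {1, 3}): φ is false.
  3 (successors {1}): φ is false.
  4 (successors {1, 2}): φ is false.
For instance, at 4:
  At 4: \Diamond r is true, \Box (r \land q) is false, so \Diamond r \land \Box (r \land q) is false.
    At 4: \Diamond r requires r at some successor in {1, 2}.
      r holds at 1, so \Diamond r is true at 4.
    At 4: \Box (r \land q) requires r \land q at every successor {1, 2}.
      r \land q fails at 1, so \Box (r \land q) is false at 4.
Satisfying worlds: {1}

1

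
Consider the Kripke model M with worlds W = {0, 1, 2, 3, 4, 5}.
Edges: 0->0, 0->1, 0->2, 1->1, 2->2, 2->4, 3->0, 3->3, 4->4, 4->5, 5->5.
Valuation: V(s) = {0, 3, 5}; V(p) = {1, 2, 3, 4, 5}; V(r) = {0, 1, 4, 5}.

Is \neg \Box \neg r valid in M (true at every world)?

Let φ = \neg \Box \neg r. Evaluate φ at each world:
  0 (successors {0, 1, 2}): φ is true.
  1 (successors {1}): φ is true.
  2 (successors {2, 4}): φ is true.
  3 (successors {0, 3}): φ is true.
  4 (successors {4, 5}): φ is true.
  5 (successors {5}): φ is true.
For instance, at 1:
  At 1: \Box \neg r is false, so \neg \Box \neg r is true.
    At 1: \Box \neg r requires \neg r at every successor {1}.
      \neg r fails at 1, so \Box \neg r is false at 1.

Yes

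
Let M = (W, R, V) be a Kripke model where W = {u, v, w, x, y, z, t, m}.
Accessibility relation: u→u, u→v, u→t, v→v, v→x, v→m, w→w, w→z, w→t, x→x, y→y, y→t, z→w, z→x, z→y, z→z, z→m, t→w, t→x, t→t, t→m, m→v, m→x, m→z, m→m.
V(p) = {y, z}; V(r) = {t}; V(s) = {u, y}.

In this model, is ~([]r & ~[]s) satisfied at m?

Yes

At m: []r & ~[]s is false, so ~([]r & ~[]s) is true.
  At m: []r is false, ~[]s is true, so []r & ~[]s is false.
    At m: []r requires r at every successor {v, x, z, m}.
      r fails at v, so []r is false at m.
    At m: []s is false, so ~[]s is true.
      At m: []s requires s at every successor {v, x, z, m}.
        s fails at v, so []s is false at m.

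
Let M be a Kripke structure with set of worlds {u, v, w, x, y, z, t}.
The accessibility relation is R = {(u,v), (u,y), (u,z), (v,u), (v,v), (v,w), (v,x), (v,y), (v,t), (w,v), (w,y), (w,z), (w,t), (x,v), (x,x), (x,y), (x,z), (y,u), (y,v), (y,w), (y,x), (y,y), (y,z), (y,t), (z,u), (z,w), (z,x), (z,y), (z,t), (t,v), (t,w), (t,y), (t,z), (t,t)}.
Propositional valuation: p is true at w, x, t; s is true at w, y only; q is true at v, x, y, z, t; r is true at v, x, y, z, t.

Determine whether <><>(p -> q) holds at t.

Yes

At t: <><>(p -> q) requires <>(p -> q) at some successor in {v, w, y, z, t}.
  <>(p -> q) holds at v, so <><>(p -> q) is true at t.
    At v: <>(p -> q) requires p -> q at some successor in {u, v, w, x, y, t}.
      p -> q holds at u, so <>(p -> q) is true at v.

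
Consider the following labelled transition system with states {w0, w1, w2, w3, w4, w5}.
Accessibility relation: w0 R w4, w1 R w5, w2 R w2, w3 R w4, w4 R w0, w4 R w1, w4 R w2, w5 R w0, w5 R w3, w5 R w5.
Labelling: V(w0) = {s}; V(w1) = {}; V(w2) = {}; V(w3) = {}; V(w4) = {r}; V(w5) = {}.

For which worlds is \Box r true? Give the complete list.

w0, w3

Let φ = \Box r. Evaluate φ at each world:
  w0 (successors {w4}): φ is true.
  w1 (successors {w5}): φ is false.
  w2 (successors {w2}): φ is false.
  w3 (successors {w4}): φ is true.
  w4 (successors {w0, w1, w2}): φ is false.
  w5 (successors {w0, w3, w5}): φ is false.
For instance, at w4:
  At w4: \Box r requires r at every successor {w0, w1, w2}.
    r fails at w0, so \Box r is false at w4.
Satisfying worlds: {w0, w3}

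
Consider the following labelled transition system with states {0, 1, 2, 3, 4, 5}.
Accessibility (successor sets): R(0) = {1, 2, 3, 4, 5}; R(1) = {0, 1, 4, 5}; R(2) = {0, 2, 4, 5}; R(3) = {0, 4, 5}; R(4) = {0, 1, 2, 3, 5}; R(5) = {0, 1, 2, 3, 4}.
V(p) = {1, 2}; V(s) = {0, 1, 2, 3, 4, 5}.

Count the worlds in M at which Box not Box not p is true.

Recall that Box ψ holds at a world iff ψ holds at every accessible world, and Dia ψ holds iff ψ holds at some accessible world.
Let φ = Box not Box not p. Evaluate φ at each world:
  0 (successors {1, 2, 3, 4, 5}): φ is false.
  1 (successors {0, 1, 4, 5}): φ is true.
  2 (successors {0, 2, 4, 5}): φ is true.
  3 (successors {0, 4, 5}): φ is true.
  4 (successors {0, 1, 2, 3, 5}): φ is false.
  5 (successors {0, 1, 2, 3, 4}): φ is false.
For instance, at 3:
  At 3: Box not Box not p requires not Box not p at every successor {0, 4, 5}.
      At 0: Box not p is false, so not Box not p is true.
      At 4: Box not p is false, so not Box not p is true.
      At 5: Box not p is false, so not Box not p is true.
  So Box not Box not p is true at 3.
Satisfying worlds: {1, 2, 3}

3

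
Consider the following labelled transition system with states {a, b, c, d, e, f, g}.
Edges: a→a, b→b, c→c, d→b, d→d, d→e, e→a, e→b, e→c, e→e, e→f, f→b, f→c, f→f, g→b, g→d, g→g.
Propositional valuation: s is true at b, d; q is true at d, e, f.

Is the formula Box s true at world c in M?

At c: Box s requires s at every successor {c}.
  s fails at c, so Box s is false at c.

No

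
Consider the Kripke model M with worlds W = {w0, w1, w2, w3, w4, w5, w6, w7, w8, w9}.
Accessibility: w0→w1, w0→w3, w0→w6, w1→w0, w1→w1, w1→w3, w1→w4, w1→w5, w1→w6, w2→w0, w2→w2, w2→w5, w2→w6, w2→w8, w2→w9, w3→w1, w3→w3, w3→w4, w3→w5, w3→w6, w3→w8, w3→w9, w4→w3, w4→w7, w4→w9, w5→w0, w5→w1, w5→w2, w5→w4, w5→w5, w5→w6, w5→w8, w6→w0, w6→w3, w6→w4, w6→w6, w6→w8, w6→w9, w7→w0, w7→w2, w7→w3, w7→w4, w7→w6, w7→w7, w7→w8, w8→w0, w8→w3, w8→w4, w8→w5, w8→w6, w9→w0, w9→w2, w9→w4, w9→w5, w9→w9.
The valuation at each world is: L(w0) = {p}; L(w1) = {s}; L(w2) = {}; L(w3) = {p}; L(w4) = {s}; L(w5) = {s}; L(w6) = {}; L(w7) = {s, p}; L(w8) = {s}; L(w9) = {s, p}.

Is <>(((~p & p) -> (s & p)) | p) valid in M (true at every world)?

Yes

Let φ = <>(((~p & p) -> (s & p)) | p). Evaluate φ at each world:
  w0 (successors {w1, w3, w6}): φ is true.
  w1 (successors {w0, w1, w3, w4, w5, w6}): φ is true.
  w2 (successors {w0, w2, w5, w6, w8, w9}): φ is true.
  w3 (successors {w1, w3, w4, w5, w6, w8, w9}): φ is true.
  w4 (successors {w3, w7, w9}): φ is true.
  w5 (successors {w0, w1, w2, w4, w5, w6, w8}): φ is true.
  w6 (successors {w0, w3, w4, w6, w8, w9}): φ is true.
  w7 (successors {w0, w2, w3, w4, w6, w7, w8}): φ is true.
  w8 (successors {w0, w3, w4, w5, w6}): φ is true.
  w9 (successors {w0, w2, w4, w5, w9}): φ is true.
For instance, at w9:
  At w9: <>(((~p & p) -> (s & p)) | p) requires ((~p & p) -> (s & p)) | p at some successor in {w0, w2, w4, w5, w9}.
    ((~p & p) -> (s & p)) | p holds at w0, so <>(((~p & p) -> (s & p)) | p) is true at w9.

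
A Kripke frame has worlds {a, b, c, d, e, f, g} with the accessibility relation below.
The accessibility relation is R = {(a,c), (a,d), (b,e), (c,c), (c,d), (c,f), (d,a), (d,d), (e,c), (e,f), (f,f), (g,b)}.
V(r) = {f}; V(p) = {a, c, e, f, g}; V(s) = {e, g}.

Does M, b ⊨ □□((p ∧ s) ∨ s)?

At b: □□((p ∧ s) ∨ s) requires □((p ∧ s) ∨ s) at every successor {e}.
  □((p ∧ s) ∨ s) fails at e, so □□((p ∧ s) ∨ s) is false at b.
    At e: □((p ∧ s) ∨ s) requires (p ∧ s) ∨ s at every successor {c, f}.
      (p ∧ s) ∨ s fails at c, so □((p ∧ s) ∨ s) is false at e.

No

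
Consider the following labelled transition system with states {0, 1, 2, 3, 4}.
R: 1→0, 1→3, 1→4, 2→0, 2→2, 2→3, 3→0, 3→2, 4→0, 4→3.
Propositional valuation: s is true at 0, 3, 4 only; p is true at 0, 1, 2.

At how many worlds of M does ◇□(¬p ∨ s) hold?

Recall that □ψ holds at a world iff ψ holds at every accessible world, and ◇ψ holds iff ψ holds at some accessible world.
Let φ = ◇□(¬p ∨ s). Evaluate φ at each world:
  0 (successors ∅): φ is false.
  1 (successors {0, 3, 4}): φ is true.
  2 (successors {0, 2, 3}): φ is true.
  3 (successors {0, 2}): φ is true.
  4 (successors {0, 3}): φ is true.
For instance, at 2:
  At 2: ◇□(¬p ∨ s) requires □(¬p ∨ s) at some successor in {0, 2, 3}.
    □(¬p ∨ s) holds at 0, so ◇□(¬p ∨ s) is true at 2.
      At 0: no accessible worlds, so □(¬p ∨ s) holds vacuously.
Satisfying worlds: {1, 2, 3, 4}

4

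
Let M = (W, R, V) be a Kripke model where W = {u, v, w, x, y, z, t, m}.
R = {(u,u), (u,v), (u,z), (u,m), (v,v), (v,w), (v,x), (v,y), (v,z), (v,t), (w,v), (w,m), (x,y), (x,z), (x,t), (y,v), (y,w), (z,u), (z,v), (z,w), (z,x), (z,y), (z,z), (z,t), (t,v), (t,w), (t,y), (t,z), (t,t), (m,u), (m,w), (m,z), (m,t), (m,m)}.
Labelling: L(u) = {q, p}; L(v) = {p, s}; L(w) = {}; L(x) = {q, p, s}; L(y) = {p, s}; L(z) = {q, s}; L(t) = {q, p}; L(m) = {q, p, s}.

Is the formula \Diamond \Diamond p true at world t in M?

At t: \Diamond \Diamond p requires \Diamond p at some successor in {v, w, y, z, t}.
  \Diamond p holds at v, so \Diamond \Diamond p is true at t.
    At v: \Diamond p requires p at some successor in {v, w, x, y, z, t}.
      p holds at v, so \Diamond p is true at v.

Yes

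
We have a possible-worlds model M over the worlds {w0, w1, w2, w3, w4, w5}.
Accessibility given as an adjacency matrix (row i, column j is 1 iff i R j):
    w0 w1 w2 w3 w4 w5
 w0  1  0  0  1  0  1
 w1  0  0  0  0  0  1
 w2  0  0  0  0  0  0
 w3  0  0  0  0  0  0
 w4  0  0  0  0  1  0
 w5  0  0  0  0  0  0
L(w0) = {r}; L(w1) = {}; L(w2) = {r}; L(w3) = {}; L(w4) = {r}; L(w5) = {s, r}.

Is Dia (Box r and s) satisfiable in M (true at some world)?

Recall that Box ψ holds at a world iff ψ holds at every accessible world, and Dia ψ holds iff ψ holds at some accessible world.
Let φ = Dia (Box r and s). Evaluate φ at each world:
  w0 (successors {w0, w3, w5}): φ is true.
  w1 (successors {w5}): φ is true.
  w2 (successors ∅): φ is false.
  w3 (successors ∅): φ is false.
  w4 (successors {w4}): φ is false.
  w5 (successors ∅): φ is false.
Detail at w0 (witness):
  At w0: Dia (Box r and s) requires Box r and s at some successor in {w0, w3, w5}.
    Box r and s holds at w5, so Dia (Box r and s) is true at w0.
      At w5: Box r is true, s is true, so Box r and s is true.

Yes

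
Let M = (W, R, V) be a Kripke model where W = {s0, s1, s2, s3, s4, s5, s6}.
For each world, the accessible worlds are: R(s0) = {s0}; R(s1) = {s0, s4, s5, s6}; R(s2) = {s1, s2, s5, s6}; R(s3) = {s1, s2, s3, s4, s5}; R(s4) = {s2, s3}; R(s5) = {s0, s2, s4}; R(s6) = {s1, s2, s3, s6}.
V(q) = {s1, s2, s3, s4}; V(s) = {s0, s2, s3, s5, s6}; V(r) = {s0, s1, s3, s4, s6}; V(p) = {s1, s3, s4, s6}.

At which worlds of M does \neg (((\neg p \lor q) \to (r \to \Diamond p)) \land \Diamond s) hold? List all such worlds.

s0

Recall that \Diamond ψ holds at a world iff ψ holds at some accessible world.
Let φ = \neg (((\neg p \lor q) \to (r \to \Diamond p)) \land \Diamond s). Evaluate φ at each world:
  s0 (successors {s0}): φ is true.
  s1 (successors {s0, s4, s5, s6}): φ is false.
  s2 (successors {s1, s2, s5, s6}): φ is false.
  s3 (successors {s1, s2, s3, s4, s5}): φ is false.
  s4 (successors {s2, s3}): φ is false.
  s5 (successors {s0, s2, s4}): φ is false.
  s6 (successors {s1, s2, s3, s6}): φ is false.
For instance, at s2:
  At s2: ((\neg p \lor q) \to (r \to \Diamond p)) \land \Diamond s is true, so \neg (((\neg p \lor q) \to (r \to \Diamond p)) \land \Diamond s) is false.
    At s2: (\neg p \lor q) \to (r \to \Diamond p) is true, \Diamond s is true, so ((\neg p \lor q) \to (r \to \Diamond p)) \land \Diamond s is true.
      At s2: \neg p \lor q is true, r \to \Diamond p is true, so (\neg p \lor q) \to (r \to \Diamond p) is true.
      At s2: \Diamond s requires s at some successor in {s1, s2, s5, s6}.
        s holds at s2, so \Diamond s is true at s2.
Satisfying worlds: {s0}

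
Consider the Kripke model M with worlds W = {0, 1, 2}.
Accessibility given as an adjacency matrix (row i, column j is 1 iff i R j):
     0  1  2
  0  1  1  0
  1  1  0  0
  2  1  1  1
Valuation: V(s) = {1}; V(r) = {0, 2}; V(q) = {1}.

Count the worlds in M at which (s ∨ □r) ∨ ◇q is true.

Let φ = (s ∨ □r) ∨ ◇q. Evaluate φ at each world:
  0 (successors {0, 1}): φ is true.
  1 (successors {0}): φ is true.
  2 (successors {0, 1, 2}): φ is true.
For instance, at 2:
  At 2: s ∨ □r is false, ◇q is true, so (s ∨ □r) ∨ ◇q is true.
    At 2: s is false, □r is false, so s ∨ □r is false.
      At 2: □r requires r at every successor {0, 1, 2}.
        r fails at 1, so □r is false at 2.
    At 2: ◇q requires q at some successor in {0, 1, 2}.
      q holds at 1, so ◇q is true at 2.
Satisfying worlds: {0, 1, 2}

3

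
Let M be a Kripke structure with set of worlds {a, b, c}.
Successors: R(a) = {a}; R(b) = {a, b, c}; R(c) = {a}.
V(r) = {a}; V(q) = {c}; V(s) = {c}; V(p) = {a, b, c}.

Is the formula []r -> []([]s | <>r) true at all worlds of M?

Yes

Let φ = []r -> []([]s | <>r). Evaluate φ at each world:
  a (successors {a}): φ is true.
  b (successors {a, b, c}): φ is true.
  c (successors {a}): φ is true.
For instance, at c:
  At c: []r is true, []([]s | <>r) is true, so []r -> []([]s | <>r) is true.
    At c: []r requires r at every successor {a}.
      At a: r is true.
    So []r is true at c.
    At c: []([]s | <>r) requires []s | <>r at every successor {a}.
      At a: []s | <>r is true.
    So []([]s | <>r) is true at c.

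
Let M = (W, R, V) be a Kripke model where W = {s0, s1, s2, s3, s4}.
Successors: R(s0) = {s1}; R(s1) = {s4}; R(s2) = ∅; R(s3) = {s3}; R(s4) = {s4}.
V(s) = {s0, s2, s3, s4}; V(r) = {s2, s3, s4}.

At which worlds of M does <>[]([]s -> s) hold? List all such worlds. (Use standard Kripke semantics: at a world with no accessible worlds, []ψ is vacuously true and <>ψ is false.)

Let φ = <>[]([]s -> s). Evaluate φ at each world:
  s0 (successors {s1}): φ is true.
  s1 (successors {s4}): φ is true.
  s2 (successors ∅): φ is false.
  s3 (successors {s3}): φ is true.
  s4 (successors {s4}): φ is true.
For instance, at s1:
  At s1: <>[]([]s -> s) requires []([]s -> s) at some successor in {s4}.
    []([]s -> s) holds at s4, so <>[]([]s -> s) is true at s1.
      At s4: []([]s -> s) requires []s -> s at every successor {s4}.
        At s4: []s -> s is true.
      So []([]s -> s) is true at s4.
Satisfying worlds: {s0, s1, s3, s4}

s0, s1, s3, s4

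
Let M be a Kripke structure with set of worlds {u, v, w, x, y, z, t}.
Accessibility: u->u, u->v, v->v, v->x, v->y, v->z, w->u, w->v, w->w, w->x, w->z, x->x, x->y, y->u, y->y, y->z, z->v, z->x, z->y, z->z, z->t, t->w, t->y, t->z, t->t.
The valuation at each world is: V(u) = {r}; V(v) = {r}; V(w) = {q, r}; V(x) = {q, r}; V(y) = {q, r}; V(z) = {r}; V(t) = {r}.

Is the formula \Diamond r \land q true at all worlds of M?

No

Let φ = \Diamond r \land q. Evaluate φ at each world:
  u (successors {u, v}): φ is false.
  v (successors {v, x, y, z}): φ is false.
  w (successors {u, v, w, x, z}): φ is true.
  x (successors {x, y}): φ is true.
  y (successors {u, y, z}): φ is true.
  z (successors {v, x, y, z, t}): φ is false.
  t (successors {w, y, z, t}): φ is false.
Detail at u (counterexample):
  At u: \Diamond r is true, q is false, so \Diamond r \land q is false.
    At u: \Diamond r requires r at some successor in {u, v}.
      r holds at u, so \Diamond r is true at u.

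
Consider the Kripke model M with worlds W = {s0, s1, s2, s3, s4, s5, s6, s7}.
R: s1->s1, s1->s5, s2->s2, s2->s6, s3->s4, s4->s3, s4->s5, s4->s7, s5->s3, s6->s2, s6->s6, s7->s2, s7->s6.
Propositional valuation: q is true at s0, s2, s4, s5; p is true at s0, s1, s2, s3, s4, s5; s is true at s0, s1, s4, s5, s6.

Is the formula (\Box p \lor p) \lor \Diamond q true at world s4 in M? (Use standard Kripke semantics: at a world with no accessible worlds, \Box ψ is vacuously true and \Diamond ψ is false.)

Yes

At s4: \Box p \lor p is true, \Diamond q is true, so (\Box p \lor p) \lor \Diamond q is true.
  At s4: \Box p is false, p is true, so \Box p \lor p is true.
    At s4: \Box p requires p at every successor {s3, s5, s7}.
      p fails at s7, so \Box p is false at s4.
  At s4: \Diamond q requires q at some successor in {s3, s5, s7}.
    q holds at s5, so \Diamond q is true at s4.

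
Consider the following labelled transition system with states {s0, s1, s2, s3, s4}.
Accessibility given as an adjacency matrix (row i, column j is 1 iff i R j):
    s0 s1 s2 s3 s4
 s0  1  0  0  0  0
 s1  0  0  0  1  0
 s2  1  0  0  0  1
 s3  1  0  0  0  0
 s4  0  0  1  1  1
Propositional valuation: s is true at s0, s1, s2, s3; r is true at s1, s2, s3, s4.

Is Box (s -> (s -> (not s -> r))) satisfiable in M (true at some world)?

Let φ = Box (s -> (s -> (not s -> r))). Evaluate φ at each world:
  s0 (successors {s0}): φ is true.
  s1 (successors {s3}): φ is true.
  s2 (successors {s0, s4}): φ is true.
  s3 (successors {s0}): φ is true.
  s4 (successors {s2, s3, s4}): φ is true.
Detail at s0 (witness):
  At s0: Box (s -> (s -> (not s -> r))) requires s -> (s -> (not s -> r)) at every successor {s0}.
    At s0: s -> (s -> (not s -> r)) is true.
  So Box (s -> (s -> (not s -> r))) is true at s0.

Yes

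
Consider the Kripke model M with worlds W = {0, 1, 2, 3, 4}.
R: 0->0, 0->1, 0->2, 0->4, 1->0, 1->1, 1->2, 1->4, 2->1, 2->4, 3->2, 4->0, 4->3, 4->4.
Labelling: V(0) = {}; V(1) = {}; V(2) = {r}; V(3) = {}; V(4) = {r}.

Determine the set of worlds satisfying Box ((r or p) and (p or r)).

Let φ = Box ((r or p) and (p or r)). Evaluate φ at each world:
  0 (successors {0, 1, 2, 4}): φ is false.
  1 (successors {0, 1, 2, 4}): φ is false.
  2 (successors {1, 4}): φ is false.
  3 (successors {2}): φ is true.
  4 (successors {0, 3, 4}): φ is false.
For instance, at 0:
  At 0: Box ((r or p) and (p or r)) requires (r or p) and (p or r) at every successor {0, 1, 2, 4}.
    (r or p) and (p or r) fails at 0, so Box ((r or p) and (p or r)) is false at 0.
Satisfying worlds: {3}

3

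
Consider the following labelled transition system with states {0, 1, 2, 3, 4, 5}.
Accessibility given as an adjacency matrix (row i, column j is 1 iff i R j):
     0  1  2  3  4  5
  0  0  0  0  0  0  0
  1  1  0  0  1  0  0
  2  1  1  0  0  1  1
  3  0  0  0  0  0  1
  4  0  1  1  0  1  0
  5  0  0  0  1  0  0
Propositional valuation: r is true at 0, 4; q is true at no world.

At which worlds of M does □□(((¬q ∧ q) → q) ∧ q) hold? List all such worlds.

Recall that □ψ holds at a world iff ψ holds at every accessible world, and ◇ψ holds iff ψ holds at some accessible world.
Let φ = □□(((¬q ∧ q) → q) ∧ q). Evaluate φ at each world:
  0 (successors ∅): φ is true.
  1 (successors {0, 3}): φ is false.
  2 (successors {0, 1, 4, 5}): φ is false.
  3 (successors {5}): φ is false.
  4 (successors {1, 2, 4}): φ is false.
  5 (successors {3}): φ is false.
For instance, at 3:
  At 3: □□(((¬q ∧ q) → q) ∧ q) requires □(((¬q ∧ q) → q) ∧ q) at every successor {5}.
    □(((¬q ∧ q) → q) ∧ q) fails at 5, so □□(((¬q ∧ q) → q) ∧ q) is false at 3.
      At 5: □(((¬q ∧ q) → q) ∧ q) requires ((¬q ∧ q) → q) ∧ q at every successor {3}.
        ((¬q ∧ q) → q) ∧ q fails at 3, so □(((¬q ∧ q) → q) ∧ q) is false at 5.
Satisfying worlds: {0}

0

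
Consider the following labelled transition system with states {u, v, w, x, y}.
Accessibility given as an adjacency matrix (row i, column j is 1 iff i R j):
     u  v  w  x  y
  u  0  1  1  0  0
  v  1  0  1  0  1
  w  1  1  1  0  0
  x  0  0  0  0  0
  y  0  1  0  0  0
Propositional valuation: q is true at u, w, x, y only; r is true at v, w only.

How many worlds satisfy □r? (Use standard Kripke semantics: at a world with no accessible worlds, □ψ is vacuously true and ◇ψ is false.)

3

Recall that □ψ holds at a world iff ψ holds at every accessible world, and ◇ψ holds iff ψ holds at some accessible world.
Let φ = □r. Evaluate φ at each world:
  u (successors {v, w}): φ is true.
  v (successors {u, w, y}): φ is false.
  w (successors {u, v, w}): φ is false.
  x (successors ∅): φ is true.
  y (successors {v}): φ is true.
For instance, at u:
  At u: □r requires r at every successor {v, w}.
    At v: r is true.
    At w: r is true.
  So □r is true at u.
Satisfying worlds: {u, x, y}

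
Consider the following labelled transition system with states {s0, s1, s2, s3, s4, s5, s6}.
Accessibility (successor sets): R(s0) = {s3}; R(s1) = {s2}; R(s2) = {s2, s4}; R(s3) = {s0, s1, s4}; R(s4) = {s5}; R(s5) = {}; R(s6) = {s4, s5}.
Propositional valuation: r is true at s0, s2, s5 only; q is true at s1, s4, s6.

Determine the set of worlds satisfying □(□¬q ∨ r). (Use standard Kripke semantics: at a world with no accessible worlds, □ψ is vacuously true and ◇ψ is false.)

s1, s2, s3, s4, s5, s6

Recall that □ψ holds at a world iff ψ holds at every accessible world, and ◇ψ holds iff ψ holds at some accessible world.
Let φ = □(□¬q ∨ r). Evaluate φ at each world:
  s0 (successors {s3}): φ is false.
  s1 (successors {s2}): φ is true.
  s2 (successors {s2, s4}): φ is true.
  s3 (successors {s0, s1, s4}): φ is true.
  s4 (successors {s5}): φ is true.
  s5 (successors ∅): φ is true.
  s6 (successors {s4, s5}): φ is true.
For instance, at s6:
  At s6: □(□¬q ∨ r) requires □¬q ∨ r at every successor {s4, s5}.
      At s4: □¬q is true, r is false, so □¬q ∨ r is true.
      At s5: □¬q is true, r is true, so □¬q ∨ r is true.
  So □(□¬q ∨ r) is true at s6.
Satisfying worlds: {s1, s2, s3, s4, s5, s6}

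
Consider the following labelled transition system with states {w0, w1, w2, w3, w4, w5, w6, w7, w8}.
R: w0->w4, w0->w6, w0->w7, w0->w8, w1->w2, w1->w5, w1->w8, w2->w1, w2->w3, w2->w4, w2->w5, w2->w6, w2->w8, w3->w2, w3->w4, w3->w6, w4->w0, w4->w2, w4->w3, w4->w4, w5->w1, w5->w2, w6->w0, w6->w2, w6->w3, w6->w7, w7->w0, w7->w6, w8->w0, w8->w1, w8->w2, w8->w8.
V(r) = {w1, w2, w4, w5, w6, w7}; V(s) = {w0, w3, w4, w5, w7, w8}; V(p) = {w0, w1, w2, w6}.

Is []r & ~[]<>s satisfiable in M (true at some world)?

Let φ = []r & ~[]<>s. Evaluate φ at each world:
  w0 (successors {w4, w6, w7, w8}): φ is false.
  w1 (successors {w2, w5, w8}): φ is false.
  w2 (successors {w1, w3, w4, w5, w6, w8}): φ is false.
  w3 (successors {w2, w4, w6}): φ is false.
  w4 (successors {w0, w2, w3, w4}): φ is false.
  w5 (successors {w1, w2}): φ is false.
  w6 (successors {w0, w2, w3, w7}): φ is false.
  w7 (successors {w0, w6}): φ is false.
  w8 (successors {w0, w1, w2, w8}): φ is false.
For instance, at w2:
  At w2: []r is false, ~[]<>s is true, so []r & ~[]<>s is false.
    At w2: []r requires r at every successor {w1, w3, w4, w5, w6, w8}.
      r fails at w3, so []r is false at w2.
    At w2: []<>s is false, so ~[]<>s is true.
      At w2: []<>s requires <>s at every successor {w1, w3, w4, w5, w6, w8}.
        <>s fails at w5, so []<>s is false at w2.

No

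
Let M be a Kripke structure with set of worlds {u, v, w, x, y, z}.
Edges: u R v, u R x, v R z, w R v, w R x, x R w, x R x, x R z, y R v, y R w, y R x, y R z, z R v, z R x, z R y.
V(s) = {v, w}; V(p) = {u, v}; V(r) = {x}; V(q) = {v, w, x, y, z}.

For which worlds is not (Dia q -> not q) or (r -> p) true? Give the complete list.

Let φ = not (Dia q -> not q) or (r -> p). Evaluate φ at each world:
  u (successors {v, x}): φ is true.
  v (successors {z}): φ is true.
  w (successors {v, x}): φ is true.
  x (successors {w, x, z}): φ is true.
  y (successors {v, w, x, z}): φ is true.
  z (successors {v, x, y}): φ is true.
For instance, at y:
  At y: not (Dia q -> not q) is true, r -> p is true, so not (Dia q -> not q) or (r -> p) is true.
    At y: Dia q -> not q is false, so not (Dia q -> not q) is true.
      At y: Dia q is true, not q is false, so Dia q -> not q is false.
Satisfying worlds: {u, v, w, x, y, z}

u, v, w, x, y, z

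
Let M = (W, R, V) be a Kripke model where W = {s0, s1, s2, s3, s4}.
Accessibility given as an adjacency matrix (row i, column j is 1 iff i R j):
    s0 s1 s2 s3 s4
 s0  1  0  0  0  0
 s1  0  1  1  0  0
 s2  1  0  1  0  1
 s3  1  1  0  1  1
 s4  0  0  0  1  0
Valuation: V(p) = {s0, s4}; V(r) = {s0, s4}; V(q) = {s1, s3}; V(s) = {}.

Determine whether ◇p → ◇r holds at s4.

At s4: ◇p is false, ◇r is false, so ◇p → ◇r is true.
  At s4: ◇p requires p at some successor in {s3}.
    At s3: p is false.
  So ◇p is false at s4.
  At s4: ◇r requires r at some successor in {s3}.
    At s3: r is false.
  So ◇r is false at s4.

Yes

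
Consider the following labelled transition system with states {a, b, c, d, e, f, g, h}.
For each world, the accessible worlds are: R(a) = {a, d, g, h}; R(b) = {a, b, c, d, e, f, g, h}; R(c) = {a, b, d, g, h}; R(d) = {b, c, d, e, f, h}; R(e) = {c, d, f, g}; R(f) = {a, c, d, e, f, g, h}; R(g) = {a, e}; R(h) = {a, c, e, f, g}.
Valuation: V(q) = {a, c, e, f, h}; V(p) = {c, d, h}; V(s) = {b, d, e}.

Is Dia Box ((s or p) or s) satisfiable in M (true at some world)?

Let φ = Dia Box ((s or p) or s). Evaluate φ at each world:
  a (successors {a, d, g, h}): φ is false.
  b (successors {a, b, c, d, e, f, g, h}): φ is false.
  c (successors {a, b, d, g, h}): φ is false.
  d (successors {b, c, d, e, f, h}): φ is false.
  e (successors {c, d, f, g}): φ is false.
  f (successors {a, c, d, e, f, g, h}): φ is false.
  g (successors {a, e}): φ is false.
  h (successors {a, c, e, f, g}): φ is false.
For instance, at b:
  At b: Dia Box ((s or p) or s) requires Box ((s or p) or s) at some successor in {a, b, c, d, e, f, g, h}.
    At a: Box ((s or p) or s) is false.
    At b: Box ((s or p) or s) is false.
    At c: Box ((s or p) or s) is false.
    At d: Box ((s or p) or s) is false.
    At e: Box ((s or p) or s) is false.
    At f: Box ((s or p) or s) is false.
    At g: Box ((s or p) or s) is false.
    At h: Box ((s or p) or s) is false.
  So Dia Box ((s or p) or s) is false at b.

No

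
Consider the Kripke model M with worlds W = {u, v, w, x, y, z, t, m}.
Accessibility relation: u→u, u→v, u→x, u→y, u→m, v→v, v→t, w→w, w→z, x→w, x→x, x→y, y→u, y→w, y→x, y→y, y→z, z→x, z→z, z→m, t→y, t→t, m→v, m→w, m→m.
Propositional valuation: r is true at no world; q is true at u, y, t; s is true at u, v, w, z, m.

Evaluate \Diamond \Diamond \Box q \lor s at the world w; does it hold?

Yes

At w: \Diamond \Diamond \Box q is false, s is true, so \Diamond \Diamond \Box q \lor s is true.
  At w: \Diamond \Diamond \Box q requires \Diamond \Box q at some successor in {w, z}.
    At w: \Diamond \Box q is false.
    At z: \Diamond \Box q is false.
  So \Diamond \Diamond \Box q is false at w.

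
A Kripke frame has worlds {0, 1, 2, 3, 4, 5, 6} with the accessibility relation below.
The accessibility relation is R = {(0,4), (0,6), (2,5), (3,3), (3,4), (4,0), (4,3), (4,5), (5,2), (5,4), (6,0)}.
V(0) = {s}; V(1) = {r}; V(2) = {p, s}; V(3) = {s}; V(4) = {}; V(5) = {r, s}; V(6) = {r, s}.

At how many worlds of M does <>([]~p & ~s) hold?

Let φ = <>([]~p & ~s). Evaluate φ at each world:
  0 (successors {4, 6}): φ is true.
  1 (successors ∅): φ is false.
  2 (successors {5}): φ is false.
  3 (successors {3, 4}): φ is true.
  4 (successors {0, 3, 5}): φ is false.
  5 (successors {2, 4}): φ is true.
  6 (successors {0}): φ is false.
For instance, at 0:
  At 0: <>([]~p & ~s) requires []~p & ~s at some successor in {4, 6}.
    []~p & ~s holds at 4, so <>([]~p & ~s) is true at 0.
      At 4: []~p is true, ~s is true, so []~p & ~s is true.
Satisfying worlds: {0, 3, 5}

3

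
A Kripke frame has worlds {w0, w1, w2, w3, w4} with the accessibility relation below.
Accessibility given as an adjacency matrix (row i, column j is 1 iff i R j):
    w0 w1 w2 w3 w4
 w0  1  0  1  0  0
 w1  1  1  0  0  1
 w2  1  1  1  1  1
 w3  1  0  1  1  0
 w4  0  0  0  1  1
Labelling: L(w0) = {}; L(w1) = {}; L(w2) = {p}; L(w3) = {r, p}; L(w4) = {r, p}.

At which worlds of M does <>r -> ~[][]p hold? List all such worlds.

w0, w1, w2, w3, w4

Let φ = <>r -> ~[][]p. Evaluate φ at each world:
  w0 (successors {w0, w2}): φ is true.
  w1 (successors {w0, w1, w4}): φ is true.
  w2 (successors {w0, w1, w2, w3, w4}): φ is true.
  w3 (successors {w0, w2, w3}): φ is true.
  w4 (successors {w3, w4}): φ is true.
For instance, at w1:
  At w1: <>r is true, ~[][]p is true, so <>r -> ~[][]p is true.
    At w1: <>r requires r at some successor in {w0, w1, w4}.
      r holds at w4, so <>r is true at w1.
    At w1: [][]p is false, so ~[][]p is true.
      At w1: [][]p requires []p at every successor {w0, w1, w4}.
        []p fails at w0, so [][]p is false at w1.
Satisfying worlds: {w0, w1, w2, w3, w4}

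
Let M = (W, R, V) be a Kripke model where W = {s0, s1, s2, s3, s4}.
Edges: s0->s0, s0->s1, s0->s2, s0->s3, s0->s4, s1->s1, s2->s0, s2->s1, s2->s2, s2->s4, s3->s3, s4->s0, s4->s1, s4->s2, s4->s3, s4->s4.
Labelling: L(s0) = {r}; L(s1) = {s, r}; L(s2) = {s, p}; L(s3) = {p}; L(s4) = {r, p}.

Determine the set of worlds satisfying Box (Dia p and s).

none

Let φ = Box (Dia p and s). Evaluate φ at each world:
  s0 (successors {s0, s1, s2, s3, s4}): φ is false.
  s1 (successors {s1}): φ is false.
  s2 (successors {s0, s1, s2, s4}): φ is false.
  s3 (successors {s3}): φ is false.
  s4 (successors {s0, s1, s2, s3, s4}): φ is false.
For instance, at s2:
  At s2: Box (Dia p and s) requires Dia p and s at every successor {s0, s1, s2, s4}.
    Dia p and s fails at s0, so Box (Dia p and s) is false at s2.
      At s0: Dia p is true, s is false, so Dia p and s is false.
Satisfying worlds: none.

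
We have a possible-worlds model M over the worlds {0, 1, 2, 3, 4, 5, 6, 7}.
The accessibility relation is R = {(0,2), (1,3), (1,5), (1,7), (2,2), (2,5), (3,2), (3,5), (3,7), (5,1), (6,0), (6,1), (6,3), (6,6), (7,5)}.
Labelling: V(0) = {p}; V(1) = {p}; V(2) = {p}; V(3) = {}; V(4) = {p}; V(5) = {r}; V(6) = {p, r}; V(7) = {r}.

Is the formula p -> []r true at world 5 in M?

Recall that []ψ holds at a world iff ψ holds at every accessible world, and <>ψ holds iff ψ holds at some accessible world.
At 5: p is false, []r is false, so p -> []r is true.
  At 5: []r requires r at every successor {1}.
    r fails at 1, so []r is false at 5.

Yes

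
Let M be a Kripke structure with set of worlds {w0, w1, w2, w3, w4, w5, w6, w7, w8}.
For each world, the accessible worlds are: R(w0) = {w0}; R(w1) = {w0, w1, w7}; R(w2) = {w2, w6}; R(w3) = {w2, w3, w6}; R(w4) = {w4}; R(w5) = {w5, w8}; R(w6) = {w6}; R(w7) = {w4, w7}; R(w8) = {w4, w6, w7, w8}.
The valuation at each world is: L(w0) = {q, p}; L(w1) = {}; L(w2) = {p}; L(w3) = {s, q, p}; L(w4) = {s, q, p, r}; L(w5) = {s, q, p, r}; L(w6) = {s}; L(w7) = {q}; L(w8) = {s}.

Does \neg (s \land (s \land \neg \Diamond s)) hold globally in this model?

Yes

Recall that \Diamond ψ holds at a world iff ψ holds at some accessible world.
Let φ = \neg (s \land (s \land \neg \Diamond s)). Evaluate φ at each world:
  w0 (successors {w0}): φ is true.
  w1 (successors {w0, w1, w7}): φ is true.
  w2 (successors {w2, w6}): φ is true.
  w3 (successors {w2, w3, w6}): φ is true.
  w4 (successors {w4}): φ is true.
  w5 (successors {w5, w8}): φ is true.
  w6 (successors {w6}): φ is true.
  w7 (successors {w4, w7}): φ is true.
  w8 (successors {w4, w6, w7, w8}): φ is true.
For instance, at w5:
  At w5: s \land (s \land \neg \Diamond s) is false, so \neg (s \land (s \land \neg \Diamond s)) is true.
    At w5: s is true, s \land \neg \Diamond s is false, so s \land (s \land \neg \Diamond s) is false.
      At w5: s is true, \neg \Diamond s is false, so s \land \neg \Diamond s is false.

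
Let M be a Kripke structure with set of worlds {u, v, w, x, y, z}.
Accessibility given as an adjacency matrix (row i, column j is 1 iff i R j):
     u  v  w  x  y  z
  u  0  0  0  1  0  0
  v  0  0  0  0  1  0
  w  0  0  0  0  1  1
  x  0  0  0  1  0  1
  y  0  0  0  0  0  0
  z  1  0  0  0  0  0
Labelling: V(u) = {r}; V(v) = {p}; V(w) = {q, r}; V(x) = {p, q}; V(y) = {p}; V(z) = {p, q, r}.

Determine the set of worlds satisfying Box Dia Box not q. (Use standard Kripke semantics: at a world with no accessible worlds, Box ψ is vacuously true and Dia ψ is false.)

Let φ = Box Dia Box not q. Evaluate φ at each world:
  u (successors {x}): φ is true.
  v (successors {y}): φ is false.
  w (successors {y, z}): φ is false.
  x (successors {x, z}): φ is false.
  y (successors ∅): φ is true.
  z (successors {u}): φ is false.
For instance, at w:
  At w: Box Dia Box not q requires Dia Box not q at every successor {y, z}.
    Dia Box not q fails at y, so Box Dia Box not q is false at w.
      At y: no accessible worlds, so Dia Box not q is false.
Satisfying worlds: {u, y}

u, y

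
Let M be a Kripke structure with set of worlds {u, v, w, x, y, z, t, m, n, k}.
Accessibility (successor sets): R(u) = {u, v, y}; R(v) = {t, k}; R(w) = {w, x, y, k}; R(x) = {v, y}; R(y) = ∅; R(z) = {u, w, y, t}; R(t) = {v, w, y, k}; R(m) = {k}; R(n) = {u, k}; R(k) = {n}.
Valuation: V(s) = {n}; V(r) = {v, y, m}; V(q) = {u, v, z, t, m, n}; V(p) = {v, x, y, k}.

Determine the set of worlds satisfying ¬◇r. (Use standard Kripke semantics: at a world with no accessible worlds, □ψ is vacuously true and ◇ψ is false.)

Recall that ◇ψ holds at a world iff ψ holds at some accessible world.
Let φ = ¬◇r. Evaluate φ at each world:
  u (successors {u, v, y}): φ is false.
  v (successors {t, k}): φ is true.
  w (successors {w, x, y, k}): φ is false.
  x (successors {v, y}): φ is false.
  y (successors ∅): φ is true.
  z (successors {u, w, y, t}): φ is false.
  t (successors {v, w, y, k}): φ is false.
  m (successors {k}): φ is true.
  n (successors {u, k}): φ is true.
  k (successors {n}): φ is true.
For instance, at k:
  At k: ◇r is false, so ¬◇r is true.
    At k: ◇r requires r at some successor in {n}.
      At n: r is false.
    So ◇r is false at k.
Satisfying worlds: {v, y, m, n, k}

v, y, m, n, k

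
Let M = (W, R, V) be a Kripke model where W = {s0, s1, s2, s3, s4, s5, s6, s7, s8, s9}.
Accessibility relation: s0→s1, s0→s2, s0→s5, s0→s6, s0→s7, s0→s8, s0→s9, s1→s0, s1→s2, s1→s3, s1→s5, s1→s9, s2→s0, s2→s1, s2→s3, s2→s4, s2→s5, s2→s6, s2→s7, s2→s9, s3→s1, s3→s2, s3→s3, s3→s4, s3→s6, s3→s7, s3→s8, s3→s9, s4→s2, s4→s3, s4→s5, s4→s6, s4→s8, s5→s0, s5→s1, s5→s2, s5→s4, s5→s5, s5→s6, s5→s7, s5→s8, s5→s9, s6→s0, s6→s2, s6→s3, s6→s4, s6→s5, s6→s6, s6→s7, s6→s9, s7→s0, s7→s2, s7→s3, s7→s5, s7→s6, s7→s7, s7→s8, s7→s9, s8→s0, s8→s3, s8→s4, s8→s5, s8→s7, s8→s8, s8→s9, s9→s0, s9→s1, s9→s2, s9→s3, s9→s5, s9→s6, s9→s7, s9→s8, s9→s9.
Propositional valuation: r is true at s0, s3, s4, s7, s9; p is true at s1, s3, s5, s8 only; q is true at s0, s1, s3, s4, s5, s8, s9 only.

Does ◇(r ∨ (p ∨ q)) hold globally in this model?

Yes

Recall that ◇ψ holds at a world iff ψ holds at some accessible world.
Let φ = ◇(r ∨ (p ∨ q)). Evaluate φ at each world:
  s0 (successors {s1, s2, s5, s6, s7, s8, s9}): φ is true.
  s1 (successors {s0, s2, s3, s5, s9}): φ is true.
  s2 (successors {s0, s1, s3, s4, s5, s6, s7, s9}): φ is true.
  s3 (successors {s1, s2, s3, s4, s6, s7, s8, s9}): φ is true.
  s4 (successors {s2, s3, s5, s6, s8}): φ is true.
  s5 (successors {s0, s1, s2, s4, s5, s6, s7, s8, s9}): φ is true.
  s6 (successors {s0, s2, s3, s4, s5, s6, s7, s9}): φ is true.
  s7 (successors {s0, s2, s3, s5, s6, s7, s8, s9}): φ is true.
  s8 (successors {s0, s3, s4, s5, s7, s8, s9}): φ is true.
  s9 (successors {s0, s1, s2, s3, s5, s6, s7, s8, s9}): φ is true.
For instance, at s7:
  At s7: ◇(r ∨ (p ∨ q)) requires r ∨ (p ∨ q) at some successor in {s0, s2, s3, s5, s6, s7, s8, s9}.
    r ∨ (p ∨ q) holds at s0, so ◇(r ∨ (p ∨ q)) is true at s7.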